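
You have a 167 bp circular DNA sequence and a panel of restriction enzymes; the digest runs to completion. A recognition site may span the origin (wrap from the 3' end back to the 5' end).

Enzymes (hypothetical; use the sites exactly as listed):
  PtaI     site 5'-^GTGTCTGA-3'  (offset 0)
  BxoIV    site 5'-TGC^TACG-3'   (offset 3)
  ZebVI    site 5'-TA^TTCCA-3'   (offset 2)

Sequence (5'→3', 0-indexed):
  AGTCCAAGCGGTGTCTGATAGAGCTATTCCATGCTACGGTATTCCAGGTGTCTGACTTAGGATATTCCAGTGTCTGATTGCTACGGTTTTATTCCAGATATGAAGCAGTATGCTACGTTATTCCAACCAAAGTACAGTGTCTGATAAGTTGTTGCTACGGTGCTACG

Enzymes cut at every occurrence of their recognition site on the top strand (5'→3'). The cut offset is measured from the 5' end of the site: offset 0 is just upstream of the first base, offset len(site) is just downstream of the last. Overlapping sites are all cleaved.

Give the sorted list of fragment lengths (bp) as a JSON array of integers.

Per-enzyme occurrences:
  PtaI GTGTCTGA/0: at [10, 47, 69, 136] ⇒ [10, 47, 69, 136]
  BxoIV TGCTACG/3: at [31, 78, 110, 152, 160] ⇒ [34, 81, 113, 155, 163]
  ZebVI TATTCCA/2: at [24, 39, 62, 89, 118] ⇒ [26, 41, 64, 91, 120]

Pooled cuts: [10, 26, 34, 41, 47, 64, 69, 81, 91, 113, 120, 136, 155, 163]

Fragment lengths:
  10→26: 16 bp
  26→34: 8 bp
  34→41: 7 bp
  41→47: 6 bp
  47→64: 17 bp
  64→69: 5 bp
  69→81: 12 bp
  81→91: 10 bp
  91→113: 22 bp
  113→120: 7 bp
  120→136: 16 bp
  136→155: 19 bp
  155→163: 8 bp
  163→10 (wrap): 167-163+10 = 14 bp

[5,6,7,7,8,8,10,12,14,16,16,17,19,22]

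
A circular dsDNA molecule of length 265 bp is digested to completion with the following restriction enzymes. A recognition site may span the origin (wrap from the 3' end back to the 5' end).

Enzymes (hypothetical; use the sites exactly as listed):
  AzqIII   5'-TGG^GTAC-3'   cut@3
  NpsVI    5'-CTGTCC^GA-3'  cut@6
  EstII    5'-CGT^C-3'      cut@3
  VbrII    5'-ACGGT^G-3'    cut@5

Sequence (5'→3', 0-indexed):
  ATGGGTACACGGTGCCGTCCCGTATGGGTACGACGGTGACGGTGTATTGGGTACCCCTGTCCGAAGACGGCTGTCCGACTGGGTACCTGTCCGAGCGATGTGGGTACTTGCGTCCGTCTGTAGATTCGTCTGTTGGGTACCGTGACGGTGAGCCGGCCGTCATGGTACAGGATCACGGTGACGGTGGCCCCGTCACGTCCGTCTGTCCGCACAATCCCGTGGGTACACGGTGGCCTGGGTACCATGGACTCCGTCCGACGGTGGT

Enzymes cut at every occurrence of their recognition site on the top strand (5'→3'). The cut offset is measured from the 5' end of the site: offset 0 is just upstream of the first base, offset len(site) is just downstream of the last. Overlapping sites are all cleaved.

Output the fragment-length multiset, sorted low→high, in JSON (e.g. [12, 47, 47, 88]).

[4,4,5,5,6,6,6,7,7,7,7,8,8,9,9,9,10,10,10,11,11,12,12,13,14,16,19,20]

Per-enzyme occurrences:
  AzqIII TGGGTAC/3: at [1, 24, 47, 79, 100, 133, 219, 235] ⇒ [4, 27, 50, 82, 103, 136, 222, 238]
  NpsVI CTGTCCGA/6: at [56, 70, 86] ⇒ [62, 76, 92]
  EstII CGTC/3: at [15, 110, 114, 126, 157, 190, 195, 199, 251] ⇒ [18, 113, 117, 129, 160, 193, 198, 202, 254]
  VbrII ACGGTG/5: at [8, 32, 38, 144, 174, 180, 226, 257] ⇒ [13, 37, 43, 149, 179, 185, 231, 262]

All cut coordinates (distinct, sorted): [4, 13, 18, 27, 37, 43, 50, 62, 76, 82, 92, 103, 113, 117, 129, 136, 149, 160, 179, 185, 193, 198, 202, 222, 231, 238, 254, 262]

Fragments:
  4→13: 9 bp
  13→18: 5 bp
  18→27: 9 bp
  27→37: 10 bp
  37→43: 6 bp
  43→50: 7 bp
  50→62: 12 bp
  62→76: 14 bp
  76→82: 6 bp
  82→92: 10 bp
  92→103: 11 bp
  103→113: 10 bp
  113→117: 4 bp
  117→129: 12 bp
  129→136: 7 bp
  136→149: 13 bp
  149→160: 11 bp
  160→179: 19 bp
  179→185: 6 bp
  185→193: 8 bp
  193→198: 5 bp
  198→202: 4 bp
  202→222: 20 bp
  222→231: 9 bp
  231→238: 7 bp
  238→254: 16 bp
  254→262: 8 bp
  262→4 (wrap): 265-262+4 = 7 bp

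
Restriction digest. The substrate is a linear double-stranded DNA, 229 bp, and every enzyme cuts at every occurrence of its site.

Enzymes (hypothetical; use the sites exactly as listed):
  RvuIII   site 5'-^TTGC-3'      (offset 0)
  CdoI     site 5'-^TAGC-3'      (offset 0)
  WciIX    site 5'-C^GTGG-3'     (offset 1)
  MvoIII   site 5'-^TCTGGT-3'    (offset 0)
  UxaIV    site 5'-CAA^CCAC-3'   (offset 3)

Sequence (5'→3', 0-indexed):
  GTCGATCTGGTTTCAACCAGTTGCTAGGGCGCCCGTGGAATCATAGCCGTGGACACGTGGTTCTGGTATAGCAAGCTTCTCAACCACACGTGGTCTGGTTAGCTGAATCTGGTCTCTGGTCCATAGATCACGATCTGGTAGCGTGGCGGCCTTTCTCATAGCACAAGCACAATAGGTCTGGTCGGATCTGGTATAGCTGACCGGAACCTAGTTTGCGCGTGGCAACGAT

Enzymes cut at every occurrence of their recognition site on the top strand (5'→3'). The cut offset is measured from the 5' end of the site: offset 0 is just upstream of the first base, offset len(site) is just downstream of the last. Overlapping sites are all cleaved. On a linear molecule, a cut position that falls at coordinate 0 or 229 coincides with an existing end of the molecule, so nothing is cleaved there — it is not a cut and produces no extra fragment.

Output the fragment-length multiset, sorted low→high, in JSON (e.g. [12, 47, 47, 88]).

Per-enzyme occurrences:
  RvuIII TTGC/0: at [20, 212] ⇒ [20, 212]
  CdoI TAGC/0: at [43, 68, 99, 138, 158, 193] ⇒ [43, 68, 99, 138, 158, 193]
  WciIX CGTGG/1: at [33, 47, 55, 88, 141, 217] ⇒ [34, 48, 56, 89, 142, 218]
  MvoIII TCTGGT/0: at [5, 61, 93, 107, 114, 133, 176, 186] ⇒ [5, 61, 93, 107, 114, 133, 176, 186]
  UxaIV CAACCAC/3: at [80] ⇒ [83]

All cut coordinates (distinct, sorted): [5, 20, 34, 43, 48, 56, 61, 68, 83, 89, 93, 99, 107, 114, 133, 138, 142, 158, 176, 186, 193, 212, 218]

Fragments:
  [0,5): 5 bp
  [5,20): 15 bp
  [20,34): 14 bp
  [34,43): 9 bp
  [43,48): 5 bp
  [48,56): 8 bp
  [56,61): 5 bp
  [61,68): 7 bp
  [68,83): 15 bp
  [83,89): 6 bp
  [89,93): 4 bp
  [93,99): 6 bp
  [99,107): 8 bp
  [107,114): 7 bp
  [114,133): 19 bp
  [133,138): 5 bp
  [138,142): 4 bp
  [142,158): 16 bp
  [158,176): 18 bp
  [176,186): 10 bp
  [186,193): 7 bp
  [193,212): 19 bp
  [212,218): 6 bp
  [218,229): 11 bp

[4,4,5,5,5,5,6,6,6,7,7,7,8,8,9,10,11,14,15,15,16,18,19,19]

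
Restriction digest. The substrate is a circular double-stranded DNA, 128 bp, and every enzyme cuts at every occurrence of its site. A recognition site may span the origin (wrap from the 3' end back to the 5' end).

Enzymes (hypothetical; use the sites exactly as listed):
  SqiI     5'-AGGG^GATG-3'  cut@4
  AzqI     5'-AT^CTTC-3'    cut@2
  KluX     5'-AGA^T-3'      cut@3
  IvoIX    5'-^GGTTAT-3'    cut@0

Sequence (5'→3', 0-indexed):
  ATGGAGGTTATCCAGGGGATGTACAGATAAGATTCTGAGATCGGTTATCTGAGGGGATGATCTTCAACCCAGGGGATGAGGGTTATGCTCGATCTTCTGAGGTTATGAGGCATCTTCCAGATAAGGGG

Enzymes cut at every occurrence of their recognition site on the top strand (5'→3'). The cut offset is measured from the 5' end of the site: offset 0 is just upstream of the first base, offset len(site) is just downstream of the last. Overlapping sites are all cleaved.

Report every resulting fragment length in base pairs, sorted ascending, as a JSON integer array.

[2,5,6,6,6,6,7,8,8,10,12,13,13,13,13]

Per-enzyme occurrences:
  SqiI (AGGGGATG, off=4): starts [13, 51, 70, 123] → cuts [17, 55, 74, 127]
  AzqI (ATCTTC, off=2): starts [59, 91, 111] → cuts [61, 93, 113]
  KluX (AGAT, off=3): starts [24, 29, 37, 118] → cuts [27, 32, 40, 121]
  IvoIX (GGTTAT, off=0): starts [5, 42, 80, 100] → cuts [5, 42, 80, 100]

Pooled cuts: [5, 17, 27, 32, 40, 42, 55, 61, 74, 80, 93, 100, 113, 121, 127]

Fragment lengths:
  5→17: 12 bp
  17→27: 10 bp
  27→32: 5 bp
  32→40: 8 bp
  40→42: 2 bp
  42→55: 13 bp
  55→61: 6 bp
  61→74: 13 bp
  74→80: 6 bp
  80→93: 13 bp
  93→100: 7 bp
  100→113: 13 bp
  113→121: 8 bp
  121→127: 6 bp
  127→5 (wrap): 128-127+5 = 6 bp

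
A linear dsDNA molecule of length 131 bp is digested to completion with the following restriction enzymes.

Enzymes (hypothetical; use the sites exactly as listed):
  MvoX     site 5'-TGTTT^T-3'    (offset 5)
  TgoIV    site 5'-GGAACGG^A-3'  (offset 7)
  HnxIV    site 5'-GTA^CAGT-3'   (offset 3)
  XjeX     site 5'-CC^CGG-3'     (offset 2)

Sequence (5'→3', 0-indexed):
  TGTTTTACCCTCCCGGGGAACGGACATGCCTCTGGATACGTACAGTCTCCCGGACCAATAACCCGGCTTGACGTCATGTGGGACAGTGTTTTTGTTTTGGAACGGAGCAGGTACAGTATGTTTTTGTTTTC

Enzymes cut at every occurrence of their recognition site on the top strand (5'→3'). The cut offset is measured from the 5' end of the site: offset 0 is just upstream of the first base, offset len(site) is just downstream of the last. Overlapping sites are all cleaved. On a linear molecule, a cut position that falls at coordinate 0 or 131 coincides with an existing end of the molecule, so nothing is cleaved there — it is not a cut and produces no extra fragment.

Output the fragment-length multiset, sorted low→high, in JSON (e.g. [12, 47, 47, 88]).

[2,5,6,6,8,8,8,8,10,10,13,19,28]

Scan for sites:
  MvoX TGTTTT/5: at [0, 86, 92, 118, 124] ⇒ [5, 91, 97, 123, 129]
  TgoIV GGAACGGA/7: at [16, 98] ⇒ [23, 105]
  HnxIV GTACAGT/3: at [39, 110] ⇒ [42, 113]
  XjeX CCCGG/2: at [11, 48, 61] ⇒ [13, 50, 63]

Pooled cuts: [5, 13, 23, 42, 50, 63, 91, 97, 105, 113, 123, 129]

Fragment lengths:
  [0,5): 5 bp
  [5,13): 8 bp
  [13,23): 10 bp
  [23,42): 19 bp
  [42,50): 8 bp
  [50,63): 13 bp
  [63,91): 28 bp
  [91,97): 6 bp
  [97,105): 8 bp
  [105,113): 8 bp
  [113,123): 10 bp
  [123,129): 6 bp
  [129,131): 2 bp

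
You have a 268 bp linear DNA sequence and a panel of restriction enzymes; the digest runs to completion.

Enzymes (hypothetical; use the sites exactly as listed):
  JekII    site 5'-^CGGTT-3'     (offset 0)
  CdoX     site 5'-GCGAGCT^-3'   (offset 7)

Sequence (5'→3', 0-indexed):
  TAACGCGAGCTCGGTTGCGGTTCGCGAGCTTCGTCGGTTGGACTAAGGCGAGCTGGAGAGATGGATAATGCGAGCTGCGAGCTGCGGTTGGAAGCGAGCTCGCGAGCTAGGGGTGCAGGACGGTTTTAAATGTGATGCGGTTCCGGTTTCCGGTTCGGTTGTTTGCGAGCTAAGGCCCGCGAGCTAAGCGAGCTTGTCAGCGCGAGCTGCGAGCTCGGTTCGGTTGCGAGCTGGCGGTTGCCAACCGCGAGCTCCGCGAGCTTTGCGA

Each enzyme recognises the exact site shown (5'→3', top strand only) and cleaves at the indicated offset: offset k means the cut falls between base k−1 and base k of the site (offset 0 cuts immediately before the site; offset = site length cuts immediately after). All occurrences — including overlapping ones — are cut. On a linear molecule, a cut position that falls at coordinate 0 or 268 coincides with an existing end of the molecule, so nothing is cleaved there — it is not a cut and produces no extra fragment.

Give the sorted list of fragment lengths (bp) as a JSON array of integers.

Scan for sites:
  JekII (CGGTT, off=0): starts [11, 17, 34, 84, 120, 137, 143, 150, 155, 215, 220, 234] → cuts [11, 17, 34, 84, 120, 137, 143, 150, 155, 215, 220, 234]
  CdoX (GCGAGCT, off=7): starts [4, 23, 47, 69, 76, 93, 101, 164, 178, 187, 201, 208, 225, 246, 255] → cuts [11, 30, 54, 76, 83, 100, 108, 171, 185, 194, 208, 215, 232, 253, 262]

All cut coordinates (distinct, sorted): [11, 17, 30, 34, 54, 76, 83, 84, 100, 108, 120, 137, 143, 150, 155, 171, 185, 194, 208, 215, 220, 232, 234, 253, 262]

Fragments:
  [0,11): 11 bp
  [11,17): 6 bp
  [17,30): 13 bp
  [30,34): 4 bp
  [34,54): 20 bp
  [54,76): 22 bp
  [76,83): 7 bp
  [83,84): 1 bp
  [84,100): 16 bp
  [100,108): 8 bp
  [108,120): 12 bp
  [120,137): 17 bp
  [137,143): 6 bp
  [143,150): 7 bp
  [150,155): 5 bp
  [155,171): 16 bp
  [171,185): 14 bp
  [185,194): 9 bp
  [194,208): 14 bp
  [208,215): 7 bp
  [215,220): 5 bp
  [220,232): 12 bp
  [232,234): 2 bp
  [234,253): 19 bp
  [253,262): 9 bp
  [262,268): 6 bp

[1,2,4,5,5,6,6,6,7,7,7,8,9,9,11,12,12,13,14,14,16,16,17,19,20,22]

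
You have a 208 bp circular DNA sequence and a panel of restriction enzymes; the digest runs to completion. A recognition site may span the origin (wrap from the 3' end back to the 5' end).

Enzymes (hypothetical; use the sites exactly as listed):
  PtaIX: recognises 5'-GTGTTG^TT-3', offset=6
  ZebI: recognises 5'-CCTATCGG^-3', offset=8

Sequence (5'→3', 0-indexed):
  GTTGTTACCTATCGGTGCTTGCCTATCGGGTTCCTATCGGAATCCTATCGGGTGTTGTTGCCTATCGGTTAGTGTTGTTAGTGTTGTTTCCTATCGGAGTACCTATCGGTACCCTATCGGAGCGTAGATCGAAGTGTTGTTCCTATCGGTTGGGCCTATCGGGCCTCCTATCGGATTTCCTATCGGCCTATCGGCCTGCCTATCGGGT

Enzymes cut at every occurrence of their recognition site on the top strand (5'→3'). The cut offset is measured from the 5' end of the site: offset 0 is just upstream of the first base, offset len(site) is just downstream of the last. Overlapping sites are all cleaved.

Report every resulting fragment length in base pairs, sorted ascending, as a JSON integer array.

Scan for sites:
  PtaIX GTGTTGTT/6: at [51, 71, 80, 133, 206] ⇒ [4, 57, 77, 86, 139]
  ZebI CCTATCGG/8: at [7, 21, 32, 43, 60, 89, 101, 112, 141, 154, 166, 178, 186, 198] ⇒ [15, 29, 40, 51, 68, 97, 109, 120, 149, 162, 174, 186, 194, 206]

All cut coordinates (distinct, sorted): [4, 15, 29, 40, 51, 57, 68, 77, 86, 97, 109, 120, 139, 149, 162, 174, 186, 194, 206]

Fragments:
  4→15: 11 bp
  15→29: 14 bp
  29→40: 11 bp
  40→51: 11 bp
  51→57: 6 bp
  57→68: 11 bp
  68→77: 9 bp
  77→86: 9 bp
  86→97: 11 bp
  97→109: 12 bp
  109→120: 11 bp
  120→139: 19 bp
  139→149: 10 bp
  149→162: 13 bp
  162→174: 12 bp
  174→186: 12 bp
  186→194: 8 bp
  194→206: 12 bp
  206→4 (wrap): 208-206+4 = 6 bp

[6,6,8,9,9,10,11,11,11,11,11,11,12,12,12,12,13,14,19]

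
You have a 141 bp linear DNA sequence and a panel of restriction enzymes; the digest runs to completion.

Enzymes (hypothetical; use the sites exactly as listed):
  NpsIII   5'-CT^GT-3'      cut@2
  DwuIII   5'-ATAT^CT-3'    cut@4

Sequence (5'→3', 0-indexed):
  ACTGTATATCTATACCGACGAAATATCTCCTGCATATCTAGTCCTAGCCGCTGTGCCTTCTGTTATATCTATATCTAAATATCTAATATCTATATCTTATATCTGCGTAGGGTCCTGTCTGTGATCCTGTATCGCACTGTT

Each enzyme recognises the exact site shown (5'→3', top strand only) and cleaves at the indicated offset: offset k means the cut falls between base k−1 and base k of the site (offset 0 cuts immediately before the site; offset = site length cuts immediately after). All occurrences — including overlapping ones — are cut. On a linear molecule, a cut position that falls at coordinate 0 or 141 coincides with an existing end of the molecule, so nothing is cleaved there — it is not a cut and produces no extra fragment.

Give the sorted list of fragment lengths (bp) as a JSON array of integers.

[3,3,4,6,6,6,7,7,7,8,8,9,10,11,14,15,17]

Per-enzyme occurrences:
  NpsIII (CTGT, off=2): starts [1, 50, 59, 114, 118, 126, 136] → cuts [3, 52, 61, 116, 120, 128, 138]
  DwuIII (ATATCT, off=4): starts [5, 22, 33, 64, 70, 78, 85, 91, 98] → cuts [9, 26, 37, 68, 74, 82, 89, 95, 102]

All cut coordinates (distinct, sorted): [3, 9, 26, 37, 52, 61, 68, 74, 82, 89, 95, 102, 116, 120, 128, 138]

Fragments:
  [0,3): 3 bp
  [3,9): 6 bp
  [9,26): 17 bp
  [26,37): 11 bp
  [37,52): 15 bp
  [52,61): 9 bp
  [61,68): 7 bp
  [68,74): 6 bp
  [74,82): 8 bp
  [82,89): 7 bp
  [89,95): 6 bp
  [95,102): 7 bp
  [102,116): 14 bp
  [116,120): 4 bp
  [120,128): 8 bp
  [128,138): 10 bp
  [138,141): 3 bp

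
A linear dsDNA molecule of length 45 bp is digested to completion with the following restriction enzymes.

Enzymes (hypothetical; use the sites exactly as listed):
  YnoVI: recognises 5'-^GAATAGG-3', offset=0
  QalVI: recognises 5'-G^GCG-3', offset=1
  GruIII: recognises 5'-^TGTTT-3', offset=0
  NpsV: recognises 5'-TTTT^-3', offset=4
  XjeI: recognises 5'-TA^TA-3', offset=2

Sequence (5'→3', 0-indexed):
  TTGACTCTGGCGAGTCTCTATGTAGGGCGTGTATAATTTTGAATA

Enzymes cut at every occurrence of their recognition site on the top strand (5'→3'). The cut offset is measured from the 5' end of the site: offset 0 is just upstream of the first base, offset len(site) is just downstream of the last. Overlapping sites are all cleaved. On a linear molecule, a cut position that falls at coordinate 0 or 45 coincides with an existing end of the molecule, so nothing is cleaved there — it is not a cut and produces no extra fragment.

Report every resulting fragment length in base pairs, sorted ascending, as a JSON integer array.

[5,7,7,9,17]

Site scan:
  YnoVI (GAATAGG, off=0): no sites
  QalVI GGCG/1: at [8, 25] ⇒ [9, 26]
  GruIII (TGTTT, off=0): no sites
  NpsV TTTT/4: at [36] ⇒ [40]
  XjeI TATA/2: at [31] ⇒ [33]

Pooled cuts: [9, 26, 33, 40]

Fragments:
  [0,9): 9 bp
  [9,26): 17 bp
  [26,33): 7 bp
  [33,40): 7 bp
  [40,45): 5 bp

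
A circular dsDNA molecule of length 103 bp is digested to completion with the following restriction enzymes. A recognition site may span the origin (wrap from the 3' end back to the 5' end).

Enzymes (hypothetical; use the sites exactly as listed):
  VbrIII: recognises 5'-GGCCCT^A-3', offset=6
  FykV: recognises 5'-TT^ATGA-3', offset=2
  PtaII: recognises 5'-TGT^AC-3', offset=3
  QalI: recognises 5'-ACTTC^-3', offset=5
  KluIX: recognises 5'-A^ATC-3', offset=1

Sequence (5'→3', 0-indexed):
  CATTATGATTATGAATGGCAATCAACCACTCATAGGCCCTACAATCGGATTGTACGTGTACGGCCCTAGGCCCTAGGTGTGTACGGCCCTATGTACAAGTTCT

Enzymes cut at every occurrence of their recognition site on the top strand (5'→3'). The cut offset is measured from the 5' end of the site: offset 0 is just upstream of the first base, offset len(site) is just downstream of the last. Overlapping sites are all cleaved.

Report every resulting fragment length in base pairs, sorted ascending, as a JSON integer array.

[3,4,6,6,7,8,8,8,10,10,13,20]

Scan for sites:
  VbrIII (GGCCCTA, off=6): starts [34, 61, 68, 84] → cuts [40, 67, 74, 90]
  FykV (TTATGA, off=2): starts [2, 8] → cuts [4, 10]
  PtaII (TGTAC, off=3): starts [50, 56, 79, 91] → cuts [53, 59, 82, 94]
  QalI (ACTTC, off=5): no sites
  KluIX (AATC, off=1): starts [19, 42] → cuts [20, 43]

All cut coordinates (distinct, sorted): [4, 10, 20, 40, 43, 53, 59, 67, 74, 82, 90, 94]

Fragment lengths:
  4→10: 6 bp
  10→20: 10 bp
  20→40: 20 bp
  40→43: 3 bp
  43→53: 10 bp
  53→59: 6 bp
  59→67: 8 bp
  67→74: 7 bp
  74→82: 8 bp
  82→90: 8 bp
  90→94: 4 bp
  94→4 (wrap): 103-94+4 = 13 bp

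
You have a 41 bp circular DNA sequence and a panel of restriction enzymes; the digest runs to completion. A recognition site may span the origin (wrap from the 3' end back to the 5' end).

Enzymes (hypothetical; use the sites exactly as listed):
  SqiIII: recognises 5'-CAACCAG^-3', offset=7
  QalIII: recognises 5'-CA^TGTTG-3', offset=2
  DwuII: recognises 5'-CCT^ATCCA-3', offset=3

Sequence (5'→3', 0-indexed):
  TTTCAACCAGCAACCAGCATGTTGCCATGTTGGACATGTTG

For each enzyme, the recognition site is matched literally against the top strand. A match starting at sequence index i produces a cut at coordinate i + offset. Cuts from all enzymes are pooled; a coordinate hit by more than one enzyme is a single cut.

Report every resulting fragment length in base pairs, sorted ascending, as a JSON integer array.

Scan for sites:
  SqiIII (CAACCAG, off=7): starts [3, 10] → cuts [10, 17]
  QalIII (CATGTTG, off=2): starts [17, 25, 34] → cuts [19, 27, 36]
  DwuII (CCTATCCA, off=3): no sites

All cut coordinates (distinct, sorted): [10, 17, 19, 27, 36]

Fragment lengths:
  10→17: 7 bp
  17→19: 2 bp
  19→27: 8 bp
  27→36: 9 bp
  36→10 (wrap): 41-36+10 = 15 bp

[2,7,8,9,15]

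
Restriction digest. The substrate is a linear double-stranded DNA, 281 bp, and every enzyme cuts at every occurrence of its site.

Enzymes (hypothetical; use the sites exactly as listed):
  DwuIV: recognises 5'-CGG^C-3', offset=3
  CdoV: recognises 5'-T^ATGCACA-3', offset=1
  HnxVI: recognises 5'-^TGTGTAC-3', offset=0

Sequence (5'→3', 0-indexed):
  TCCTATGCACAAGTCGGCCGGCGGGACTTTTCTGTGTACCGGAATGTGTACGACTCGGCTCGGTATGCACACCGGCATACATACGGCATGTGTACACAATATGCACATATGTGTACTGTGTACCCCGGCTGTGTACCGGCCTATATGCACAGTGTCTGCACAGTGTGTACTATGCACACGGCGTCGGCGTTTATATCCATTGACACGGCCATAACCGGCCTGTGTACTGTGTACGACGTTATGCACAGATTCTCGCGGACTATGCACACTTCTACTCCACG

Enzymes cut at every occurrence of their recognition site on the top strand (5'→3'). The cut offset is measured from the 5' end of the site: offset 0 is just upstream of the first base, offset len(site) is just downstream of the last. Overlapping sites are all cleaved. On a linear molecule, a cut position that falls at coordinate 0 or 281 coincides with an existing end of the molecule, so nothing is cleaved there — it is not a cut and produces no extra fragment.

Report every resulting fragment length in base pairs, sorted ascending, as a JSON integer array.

[1,2,2,4,4,5,6,6,7,7,8,9,10,10,10,11,11,11,12,12,12,13,13,14,19,20,21,21]

Site scan:
  DwuIV CGGC/3: at [14, 18, 55, 72, 83, 125, 136, 178, 184, 205, 215] ⇒ [17, 21, 58, 75, 86, 128, 139, 181, 187, 208, 218]
  CdoV TATGCACA/1: at [3, 63, 99, 143, 170, 239, 260] ⇒ [4, 64, 100, 144, 171, 240, 261]
  HnxVI TGTGTAC/0: at [32, 44, 88, 109, 116, 129, 163, 220, 227] ⇒ [32, 44, 88, 109, 116, 129, 163, 220, 227]

All cut coordinates (distinct, sorted): [4, 17, 21, 32, 44, 58, 64, 75, 86, 88, 100, 109, 116, 128, 129, 139, 144, 163, 171, 181, 187, 208, 218, 220, 227, 240, 261]

Fragment lengths:
  [0,4): 4 bp
  [4,17): 13 bp
  [17,21): 4 bp
  [21,32): 11 bp
  [32,44): 12 bp
  [44,58): 14 bp
  [58,64): 6 bp
  [64,75): 11 bp
  [75,86): 11 bp
  [86,88): 2 bp
  [88,100): 12 bp
  [100,109): 9 bp
  [109,116): 7 bp
  [116,128): 12 bp
  [128,129): 1 bp
  [129,139): 10 bp
  [139,144): 5 bp
  [144,163): 19 bp
  [163,171): 8 bp
  [171,181): 10 bp
  [181,187): 6 bp
  [187,208): 21 bp
  [208,218): 10 bp
  [218,220): 2 bp
  [220,227): 7 bp
  [227,240): 13 bp
  [240,261): 21 bp
  [261,281): 20 bp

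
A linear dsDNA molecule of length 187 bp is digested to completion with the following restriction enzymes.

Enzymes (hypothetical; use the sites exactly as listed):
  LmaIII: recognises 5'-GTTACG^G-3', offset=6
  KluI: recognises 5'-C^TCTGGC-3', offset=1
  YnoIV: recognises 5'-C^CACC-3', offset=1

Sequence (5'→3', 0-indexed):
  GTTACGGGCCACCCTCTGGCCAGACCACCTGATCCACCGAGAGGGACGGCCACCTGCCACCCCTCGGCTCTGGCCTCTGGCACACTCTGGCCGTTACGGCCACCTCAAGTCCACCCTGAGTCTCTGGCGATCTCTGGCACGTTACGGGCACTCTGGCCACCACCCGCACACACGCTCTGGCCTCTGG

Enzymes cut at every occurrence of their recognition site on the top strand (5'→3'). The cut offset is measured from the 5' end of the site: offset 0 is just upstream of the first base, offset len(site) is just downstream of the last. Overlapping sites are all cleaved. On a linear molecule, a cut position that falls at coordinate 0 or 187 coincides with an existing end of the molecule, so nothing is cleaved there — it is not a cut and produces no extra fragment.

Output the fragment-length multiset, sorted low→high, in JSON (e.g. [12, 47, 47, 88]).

Per-enzyme occurrences:
  LmaIII (GTTACGG, off=6): starts [0, 92, 140] → cuts [6, 98, 146]
  KluI (CTCTGGC, off=1): starts [13, 67, 74, 84, 121, 131, 150, 174] → cuts [14, 68, 75, 85, 122, 132, 151, 175]
  YnoIV (CCACC, off=1): starts [8, 24, 33, 49, 56, 99, 110, 156, 159] → cuts [9, 25, 34, 50, 57, 100, 111, 157, 160]

Pooled cuts: [6, 9, 14, 25, 34, 50, 57, 68, 75, 85, 98, 100, 111, 122, 132, 146, 151, 157, 160, 175]

Fragments:
  [0,6): 6 bp
  [6,9): 3 bp
  [9,14): 5 bp
  [14,25): 11 bp
  [25,34): 9 bp
  [34,50): 16 bp
  [50,57): 7 bp
  [57,68): 11 bp
  [68,75): 7 bp
  [75,85): 10 bp
  [85,98): 13 bp
  [98,100): 2 bp
  [100,111): 11 bp
  [111,122): 11 bp
  [122,132): 10 bp
  [132,146): 14 bp
  [146,151): 5 bp
  [151,157): 6 bp
  [157,160): 3 bp
  [160,175): 15 bp
  [175,187): 12 bp

[2,3,3,5,5,6,6,7,7,9,10,10,11,11,11,11,12,13,14,15,16]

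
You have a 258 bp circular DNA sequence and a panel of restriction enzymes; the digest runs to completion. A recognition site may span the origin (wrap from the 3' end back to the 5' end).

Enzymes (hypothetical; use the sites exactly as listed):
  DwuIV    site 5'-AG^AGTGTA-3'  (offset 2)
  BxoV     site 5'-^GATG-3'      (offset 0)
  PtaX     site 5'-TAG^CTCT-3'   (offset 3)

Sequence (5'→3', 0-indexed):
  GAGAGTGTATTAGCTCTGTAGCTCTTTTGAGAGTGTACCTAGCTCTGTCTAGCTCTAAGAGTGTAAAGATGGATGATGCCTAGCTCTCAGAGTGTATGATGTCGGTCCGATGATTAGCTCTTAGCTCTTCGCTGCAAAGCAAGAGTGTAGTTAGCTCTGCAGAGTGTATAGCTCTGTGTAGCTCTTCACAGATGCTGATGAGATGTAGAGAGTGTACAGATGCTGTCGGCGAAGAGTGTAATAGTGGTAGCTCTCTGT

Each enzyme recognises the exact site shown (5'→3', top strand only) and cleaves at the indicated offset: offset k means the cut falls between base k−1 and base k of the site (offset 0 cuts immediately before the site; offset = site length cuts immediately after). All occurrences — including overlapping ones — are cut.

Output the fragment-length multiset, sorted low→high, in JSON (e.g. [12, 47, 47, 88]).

Site scan:
  DwuIV AGAGTGTA/2: at [1, 29, 57, 88, 141, 160, 208, 232] ⇒ [3, 31, 59, 90, 143, 162, 210, 234]
  BxoV GATG/0: at [67, 71, 74, 97, 108, 190, 196, 201, 218] ⇒ [67, 71, 74, 97, 108, 190, 196, 201, 218]
  PtaX TAGCTCT/3: at [10, 18, 39, 49, 80, 114, 121, 151, 168, 178, 247] ⇒ [13, 21, 42, 52, 83, 117, 124, 154, 171, 181, 250]

Pooled cuts: [3, 13, 21, 31, 42, 52, 59, 67, 71, 74, 83, 90, 97, 108, 117, 124, 143, 154, 162, 171, 181, 190, 196, 201, 210, 218, 234, 250]

Fragment lengths:
  3→13: 10 bp
  13→21: 8 bp
  21→31: 10 bp
  31→42: 11 bp
  42→52: 10 bp
  52→59: 7 bp
  59→67: 8 bp
  67→71: 4 bp
  71→74: 3 bp
  74→83: 9 bp
  83→90: 7 bp
  90→97: 7 bp
  97→108: 11 bp
  108→117: 9 bp
  117→124: 7 bp
  124→143: 19 bp
  143→154: 11 bp
  154→162: 8 bp
  162→171: 9 bp
  171→181: 10 bp
  181→190: 9 bp
  190→196: 6 bp
  196→201: 5 bp
  201→210: 9 bp
  210→218: 8 bp
  218→234: 16 bp
  234→250: 16 bp
  250→3 (wrap): 258-250+3 = 11 bp

[3,4,5,6,7,7,7,7,8,8,8,8,9,9,9,9,9,10,10,10,10,11,11,11,11,16,16,19]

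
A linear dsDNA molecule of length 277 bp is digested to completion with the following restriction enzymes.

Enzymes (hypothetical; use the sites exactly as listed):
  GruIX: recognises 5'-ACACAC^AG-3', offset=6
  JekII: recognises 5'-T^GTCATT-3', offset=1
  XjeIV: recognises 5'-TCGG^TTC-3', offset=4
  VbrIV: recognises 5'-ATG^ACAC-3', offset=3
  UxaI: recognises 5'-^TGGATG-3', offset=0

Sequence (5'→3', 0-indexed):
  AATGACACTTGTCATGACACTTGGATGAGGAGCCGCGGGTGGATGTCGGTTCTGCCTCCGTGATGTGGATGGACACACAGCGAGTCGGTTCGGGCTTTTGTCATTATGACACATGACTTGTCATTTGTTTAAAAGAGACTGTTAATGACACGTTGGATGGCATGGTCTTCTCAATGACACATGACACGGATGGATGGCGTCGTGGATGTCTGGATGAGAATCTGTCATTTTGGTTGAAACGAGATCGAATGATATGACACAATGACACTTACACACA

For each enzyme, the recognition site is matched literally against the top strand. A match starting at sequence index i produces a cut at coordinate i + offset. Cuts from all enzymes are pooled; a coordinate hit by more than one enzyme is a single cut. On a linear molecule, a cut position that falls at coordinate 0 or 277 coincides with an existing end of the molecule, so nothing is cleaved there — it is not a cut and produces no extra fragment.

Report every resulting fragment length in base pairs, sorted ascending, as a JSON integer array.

[4,5,6,7,7,8,8,9,10,10,11,11,12,12,13,13,13,16,18,23,28,33]

Site scan:
  GruIX (ACACACAG, off=6): starts [72] → cuts [78]
  JekII (TGTCATT, off=1): starts [98, 118, 222] → cuts [99, 119, 223]
  XjeIV (TCGGTTC, off=4): starts [45, 84] → cuts [49, 88]
  VbrIV (ATGACAC, off=3): starts [1, 13, 105, 144, 173, 180, 253, 261] → cuts [4, 16, 108, 147, 176, 183, 256, 264]
  UxaI (TGGATG, off=0): starts [21, 39, 65, 153, 190, 202, 210] → cuts [21, 39, 65, 153, 190, 202, 210]

Pooled cuts: [4, 16, 21, 39, 49, 65, 78, 88, 99, 108, 119, 147, 153, 176, 183, 190, 202, 210, 223, 256, 264]

Fragments:
  [0,4): 4 bp
  [4,16): 12 bp
  [16,21): 5 bp
  [21,39): 18 bp
  [39,49): 10 bp
  [49,65): 16 bp
  [65,78): 13 bp
  [78,88): 10 bp
  [88,99): 11 bp
  [99,108): 9 bp
  [108,119): 11 bp
  [119,147): 28 bp
  [147,153): 6 bp
  [153,176): 23 bp
  [176,183): 7 bp
  [183,190): 7 bp
  [190,202): 12 bp
  [202,210): 8 bp
  [210,223): 13 bp
  [223,256): 33 bp
  [256,264): 8 bp
  [264,277): 13 bp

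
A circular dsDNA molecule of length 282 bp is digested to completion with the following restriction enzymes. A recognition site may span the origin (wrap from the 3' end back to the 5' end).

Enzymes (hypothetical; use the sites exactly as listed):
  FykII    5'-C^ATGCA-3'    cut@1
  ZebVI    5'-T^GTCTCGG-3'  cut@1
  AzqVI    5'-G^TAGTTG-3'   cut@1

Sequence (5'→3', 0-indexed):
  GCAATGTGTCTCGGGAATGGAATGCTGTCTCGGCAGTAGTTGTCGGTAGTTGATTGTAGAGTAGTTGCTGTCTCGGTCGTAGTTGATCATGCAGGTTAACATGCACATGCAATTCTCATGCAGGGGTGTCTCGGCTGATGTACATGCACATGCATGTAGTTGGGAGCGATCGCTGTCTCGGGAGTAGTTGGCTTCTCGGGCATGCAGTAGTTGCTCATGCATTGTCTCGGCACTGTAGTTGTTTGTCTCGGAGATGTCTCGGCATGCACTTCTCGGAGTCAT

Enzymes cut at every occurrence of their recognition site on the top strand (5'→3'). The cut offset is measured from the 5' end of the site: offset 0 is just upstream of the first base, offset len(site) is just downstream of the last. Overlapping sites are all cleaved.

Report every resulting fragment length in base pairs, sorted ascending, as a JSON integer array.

[6,6,6,7,7,8,8,9,9,9,9,10,10,10,10,10,11,11,12,12,15,16,17,17,18,19]

Per-enzyme occurrences:
  FykII (CATGCA, off=1): starts [87, 99, 105, 116, 142, 148, 200, 215, 262, 279] → cuts [88, 100, 106, 117, 143, 149, 201, 216, 263, 280]
  ZebVI (TGTCTCGG, off=1): starts [6, 25, 68, 126, 173, 222, 243, 254] → cuts [7, 26, 69, 127, 174, 223, 244, 255]
  AzqVI (GTAGTTG, off=1): starts [35, 45, 60, 78, 155, 183, 206, 234] → cuts [36, 46, 61, 79, 156, 184, 207, 235]

Pooled cuts: [7, 26, 36, 46, 61, 69, 79, 88, 100, 106, 117, 127, 143, 149, 156, 174, 184, 201, 207, 216, 223, 235, 244, 255, 263, 280]

Fragment lengths:
  7→26: 19 bp
  26→36: 10 bp
  36→46: 10 bp
  46→61: 15 bp
  61→69: 8 bp
  69→79: 10 bp
  79→88: 9 bp
  88→100: 12 bp
  100→106: 6 bp
  106→117: 11 bp
  117→127: 10 bp
  127→143: 16 bp
  143→149: 6 bp
  149→156: 7 bp
  156→174: 18 bp
  174→184: 10 bp
  184→201: 17 bp
  201→207: 6 bp
  207→216: 9 bp
  216→223: 7 bp
  223→235: 12 bp
  235→244: 9 bp
  244→255: 11 bp
  255→263: 8 bp
  263→280: 17 bp
  280→7 (wrap): 282-280+7 = 9 bp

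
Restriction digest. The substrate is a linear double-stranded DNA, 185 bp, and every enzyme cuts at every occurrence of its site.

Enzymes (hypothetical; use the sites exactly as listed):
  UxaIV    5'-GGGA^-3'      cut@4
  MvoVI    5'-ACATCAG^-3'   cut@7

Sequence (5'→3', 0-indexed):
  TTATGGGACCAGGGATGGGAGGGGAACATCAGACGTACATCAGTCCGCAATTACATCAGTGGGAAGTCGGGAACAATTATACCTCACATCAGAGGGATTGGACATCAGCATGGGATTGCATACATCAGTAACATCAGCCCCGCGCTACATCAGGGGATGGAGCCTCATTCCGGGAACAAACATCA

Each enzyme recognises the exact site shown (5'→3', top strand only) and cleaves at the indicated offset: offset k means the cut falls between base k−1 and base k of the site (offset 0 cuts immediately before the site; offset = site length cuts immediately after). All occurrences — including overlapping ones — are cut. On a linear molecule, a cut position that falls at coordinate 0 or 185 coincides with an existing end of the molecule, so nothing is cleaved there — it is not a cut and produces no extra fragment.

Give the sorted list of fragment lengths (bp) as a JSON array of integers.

[4,5,5,5,5,7,7,7,8,8,9,10,11,11,13,16,16,18,20]

Per-enzyme occurrences:
  UxaIV (GGGA, off=4): starts [4, 11, 16, 21, 60, 68, 93, 111, 153, 171] → cuts [8, 15, 20, 25, 64, 72, 97, 115, 157, 175]
  MvoVI (ACATCAG, off=7): starts [25, 36, 52, 85, 101, 121, 130, 146] → cuts [32, 43, 59, 92, 108, 128, 137, 153]

All cut coordinates (distinct, sorted): [8, 15, 20, 25, 32, 43, 59, 64, 72, 92, 97, 108, 115, 128, 137, 153, 157, 175]

Fragments:
  [0,8): 8 bp
  [8,15): 7 bp
  [15,20): 5 bp
  [20,25): 5 bp
  [25,32): 7 bp
  [32,43): 11 bp
  [43,59): 16 bp
  [59,64): 5 bp
  [64,72): 8 bp
  [72,92): 20 bp
  [92,97): 5 bp
  [97,108): 11 bp
  [108,115): 7 bp
  [115,128): 13 bp
  [128,137): 9 bp
  [137,153): 16 bp
  [153,157): 4 bp
  [157,175): 18 bp
  [175,185): 10 bp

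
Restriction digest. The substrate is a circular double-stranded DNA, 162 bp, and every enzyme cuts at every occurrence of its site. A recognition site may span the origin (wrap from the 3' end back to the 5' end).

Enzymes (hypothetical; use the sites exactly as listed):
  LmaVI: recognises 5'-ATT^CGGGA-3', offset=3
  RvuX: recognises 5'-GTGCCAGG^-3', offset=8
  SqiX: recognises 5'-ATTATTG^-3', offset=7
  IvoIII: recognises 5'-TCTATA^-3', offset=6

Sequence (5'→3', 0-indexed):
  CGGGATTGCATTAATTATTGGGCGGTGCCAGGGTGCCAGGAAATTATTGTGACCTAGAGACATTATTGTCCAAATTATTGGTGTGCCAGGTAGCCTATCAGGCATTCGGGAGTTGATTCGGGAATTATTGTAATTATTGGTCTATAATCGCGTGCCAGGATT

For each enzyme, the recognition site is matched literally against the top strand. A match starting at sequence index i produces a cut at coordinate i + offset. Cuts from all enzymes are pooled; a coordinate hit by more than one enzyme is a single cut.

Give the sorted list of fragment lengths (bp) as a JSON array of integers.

[3,7,8,9,9,10,12,12,12,12,13,16,19,20]

Scan for sites:
  LmaVI (ATTCGGGA, off=3): starts [103, 115, 159] → cuts [0, 106, 118]
  RvuX (GTGCCAGG, off=8): starts [24, 32, 82, 151] → cuts [32, 40, 90, 159]
  SqiX (ATTATTG, off=7): starts [13, 42, 61, 73, 123, 132] → cuts [20, 49, 68, 80, 130, 139]
  IvoIII (TCTATA, off=6): starts [140] → cuts [146]

Pooled cuts: [0, 20, 32, 40, 49, 68, 80, 90, 106, 118, 130, 139, 146, 159]

Fragments:
  0→20: 20 bp
  20→32: 12 bp
  32→40: 8 bp
  40→49: 9 bp
  49→68: 19 bp
  68→80: 12 bp
  80→90: 10 bp
  90→106: 16 bp
  106→118: 12 bp
  118→130: 12 bp
  130→139: 9 bp
  139→146: 7 bp
  146→159: 13 bp
  159→0 (wrap): 162-159+0 = 3 bp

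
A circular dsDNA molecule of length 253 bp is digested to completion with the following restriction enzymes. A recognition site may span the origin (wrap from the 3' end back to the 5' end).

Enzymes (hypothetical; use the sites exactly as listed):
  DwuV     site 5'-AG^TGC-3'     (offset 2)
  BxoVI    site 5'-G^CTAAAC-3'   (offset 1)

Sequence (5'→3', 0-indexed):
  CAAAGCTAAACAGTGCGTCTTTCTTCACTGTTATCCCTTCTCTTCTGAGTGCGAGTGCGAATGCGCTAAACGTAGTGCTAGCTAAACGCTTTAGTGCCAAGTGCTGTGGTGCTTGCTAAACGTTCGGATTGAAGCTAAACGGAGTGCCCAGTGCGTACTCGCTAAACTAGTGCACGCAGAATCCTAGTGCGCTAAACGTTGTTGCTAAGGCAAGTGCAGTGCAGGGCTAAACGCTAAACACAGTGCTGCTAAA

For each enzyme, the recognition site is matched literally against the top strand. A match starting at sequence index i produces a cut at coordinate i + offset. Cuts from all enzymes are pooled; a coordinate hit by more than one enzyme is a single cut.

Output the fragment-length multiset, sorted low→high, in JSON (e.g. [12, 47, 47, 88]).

Scan for sites:
  DwuV (AGTGC, off=2): starts [11, 47, 53, 73, 92, 99, 142, 149, 168, 185, 212, 217, 241] → cuts [13, 49, 55, 75, 94, 101, 144, 151, 170, 187, 214, 219, 243]
  BxoVI (GCTAAAC, off=1): starts [4, 64, 80, 114, 133, 160, 190, 225, 232, 247] → cuts [5, 65, 81, 115, 134, 161, 191, 226, 233, 248]

All cut coordinates (distinct, sorted): [5, 13, 49, 55, 65, 75, 81, 94, 101, 115, 134, 144, 151, 161, 170, 187, 191, 214, 219, 226, 233, 243, 248]

Fragments:
  5→13: 8 bp
  13→49: 36 bp
  49→55: 6 bp
  55→65: 10 bp
  65→75: 10 bp
  75→81: 6 bp
  81→94: 13 bp
  94→101: 7 bp
  101→115: 14 bp
  115→134: 19 bp
  134→144: 10 bp
  144→151: 7 bp
  151→161: 10 bp
  161→170: 9 bp
  170→187: 17 bp
  187→191: 4 bp
  191→214: 23 bp
  214→219: 5 bp
  219→226: 7 bp
  226→233: 7 bp
  233→243: 10 bp
  243→248: 5 bp
  248→5 (wrap): 253-248+5 = 10 bp

[4,5,5,6,6,7,7,7,7,8,9,10,10,10,10,10,10,13,14,17,19,23,36]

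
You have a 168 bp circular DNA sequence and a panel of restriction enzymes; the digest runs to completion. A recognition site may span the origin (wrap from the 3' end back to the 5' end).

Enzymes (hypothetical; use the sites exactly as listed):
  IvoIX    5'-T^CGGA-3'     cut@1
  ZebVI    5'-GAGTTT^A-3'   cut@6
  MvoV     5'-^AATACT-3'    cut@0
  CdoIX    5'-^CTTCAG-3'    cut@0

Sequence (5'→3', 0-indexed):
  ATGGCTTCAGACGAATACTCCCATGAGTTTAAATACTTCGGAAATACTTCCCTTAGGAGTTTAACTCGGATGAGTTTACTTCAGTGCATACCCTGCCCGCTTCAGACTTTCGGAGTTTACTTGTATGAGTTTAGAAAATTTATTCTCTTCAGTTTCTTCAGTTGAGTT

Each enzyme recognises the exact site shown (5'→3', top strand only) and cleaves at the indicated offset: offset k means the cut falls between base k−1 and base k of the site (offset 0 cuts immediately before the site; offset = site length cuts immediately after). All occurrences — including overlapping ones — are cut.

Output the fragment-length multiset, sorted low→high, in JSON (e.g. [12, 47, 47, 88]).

[1,1,4,4,7,8,9,9,11,11,14,14,17,17,20,21]

Per-enzyme occurrences:
  IvoIX TCGGA/1: at [37, 65, 109] ⇒ [38, 66, 110]
  ZebVI GAGTTTA/6: at [24, 56, 71, 112, 126] ⇒ [30, 62, 77, 118, 132]
  MvoV AATACT/0: at [13, 31, 42] ⇒ [13, 31, 42]
  CdoIX CTTCAG/0: at [4, 78, 99, 146, 155] ⇒ [4, 78, 99, 146, 155]

Pooled cuts: [4, 13, 30, 31, 38, 42, 62, 66, 77, 78, 99, 110, 118, 132, 146, 155]

Fragments:
  4→13: 9 bp
  13→30: 17 bp
  30→31: 1 bp
  31→38: 7 bp
  38→42: 4 bp
  42→62: 20 bp
  62→66: 4 bp
  66→77: 11 bp
  77→78: 1 bp
  78→99: 21 bp
  99→110: 11 bp
  110→118: 8 bp
  118→132: 14 bp
  132→146: 14 bp
  146→155: 9 bp
  155→4 (wrap): 168-155+4 = 17 bp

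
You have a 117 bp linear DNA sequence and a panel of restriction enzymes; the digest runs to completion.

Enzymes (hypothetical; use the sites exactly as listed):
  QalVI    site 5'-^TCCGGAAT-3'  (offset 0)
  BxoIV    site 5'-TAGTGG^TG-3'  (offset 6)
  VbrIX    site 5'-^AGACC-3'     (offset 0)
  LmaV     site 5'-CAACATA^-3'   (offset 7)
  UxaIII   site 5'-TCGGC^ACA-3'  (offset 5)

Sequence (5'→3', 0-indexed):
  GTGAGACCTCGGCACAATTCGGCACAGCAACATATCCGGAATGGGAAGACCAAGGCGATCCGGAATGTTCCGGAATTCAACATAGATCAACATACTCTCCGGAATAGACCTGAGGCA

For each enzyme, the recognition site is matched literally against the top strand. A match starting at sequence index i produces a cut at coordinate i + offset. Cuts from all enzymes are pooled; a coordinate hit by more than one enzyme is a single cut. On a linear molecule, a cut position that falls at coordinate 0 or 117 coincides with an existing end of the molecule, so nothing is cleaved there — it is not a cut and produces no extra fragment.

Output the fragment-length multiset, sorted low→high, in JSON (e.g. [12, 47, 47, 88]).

[3,3,8,10,10,10,10,11,12,12,12,16]

Site scan:
  QalVI (TCCGGAAT, off=0): starts [34, 58, 68, 97] → cuts [34, 58, 68, 97]
  BxoIV (TAGTGGTG, off=6): no sites
  VbrIX (AGACC, off=0): starts [3, 46, 105] → cuts [3, 46, 105]
  LmaV (CAACATA, off=7): starts [27, 77, 87] → cuts [34, 84, 94]
  UxaIII (TCGGCACA, off=5): starts [8, 18] → cuts [13, 23]

Pooled cuts: [3, 13, 23, 34, 46, 58, 68, 84, 94, 97, 105]

Fragment lengths:
  [0,3): 3 bp
  [3,13): 10 bp
  [13,23): 10 bp
  [23,34): 11 bp
  [34,46): 12 bp
  [46,58): 12 bp
  [58,68): 10 bp
  [68,84): 16 bp
  [84,94): 10 bp
  [94,97): 3 bp
  [97,105): 8 bp
  [105,117): 12 bp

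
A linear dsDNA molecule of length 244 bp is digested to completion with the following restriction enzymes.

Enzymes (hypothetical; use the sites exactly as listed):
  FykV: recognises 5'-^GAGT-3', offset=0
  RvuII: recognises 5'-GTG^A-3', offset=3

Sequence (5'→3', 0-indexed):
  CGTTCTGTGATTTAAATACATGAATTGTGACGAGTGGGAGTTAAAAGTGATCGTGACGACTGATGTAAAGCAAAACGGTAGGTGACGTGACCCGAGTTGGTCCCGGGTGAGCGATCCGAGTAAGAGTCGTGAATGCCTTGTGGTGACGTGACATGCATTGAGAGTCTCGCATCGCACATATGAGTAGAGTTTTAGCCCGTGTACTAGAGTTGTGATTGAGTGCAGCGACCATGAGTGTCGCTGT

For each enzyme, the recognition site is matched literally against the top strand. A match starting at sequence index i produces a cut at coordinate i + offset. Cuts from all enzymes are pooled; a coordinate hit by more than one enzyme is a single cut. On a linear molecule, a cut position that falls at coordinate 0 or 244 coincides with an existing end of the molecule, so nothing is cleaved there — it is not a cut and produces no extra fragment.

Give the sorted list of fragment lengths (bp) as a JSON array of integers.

Scan for sites:
  FykV (GAGT, off=0): starts [31, 37, 93, 117, 123, 161, 181, 186, 206, 217, 232] → cuts [31, 37, 93, 117, 123, 161, 181, 186, 206, 217, 232]
  RvuII (GTGA, off=3): starts [6, 26, 46, 52, 81, 86, 106, 128, 142, 147, 211] → cuts [9, 29, 49, 55, 84, 89, 109, 131, 145, 150, 214]

All cut coordinates (distinct, sorted): [9, 29, 31, 37, 49, 55, 84, 89, 93, 109, 117, 123, 131, 145, 150, 161, 181, 186, 206, 214, 217, 232]

Fragment lengths:
  [0,9): 9 bp
  [9,29): 20 bp
  [29,31): 2 bp
  [31,37): 6 bp
  [37,49): 12 bp
  [49,55): 6 bp
  [55,84): 29 bp
  [84,89): 5 bp
  [89,93): 4 bp
  [93,109): 16 bp
  [109,117): 8 bp
  [117,123): 6 bp
  [123,131): 8 bp
  [131,145): 14 bp
  [145,150): 5 bp
  [150,161): 11 bp
  [161,181): 20 bp
  [181,186): 5 bp
  [186,206): 20 bp
  [206,214): 8 bp
  [214,217): 3 bp
  [217,232): 15 bp
  [232,244): 12 bp

[2,3,4,5,5,5,6,6,6,8,8,8,9,11,12,12,14,15,16,20,20,20,29]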